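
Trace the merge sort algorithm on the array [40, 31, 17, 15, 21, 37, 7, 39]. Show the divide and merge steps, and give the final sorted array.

Merge sort trace:

Split: [40, 31, 17, 15, 21, 37, 7, 39] -> [40, 31, 17, 15] and [21, 37, 7, 39]
  Split: [40, 31, 17, 15] -> [40, 31] and [17, 15]
    Split: [40, 31] -> [40] and [31]
    Merge: [40] + [31] -> [31, 40]
    Split: [17, 15] -> [17] and [15]
    Merge: [17] + [15] -> [15, 17]
  Merge: [31, 40] + [15, 17] -> [15, 17, 31, 40]
  Split: [21, 37, 7, 39] -> [21, 37] and [7, 39]
    Split: [21, 37] -> [21] and [37]
    Merge: [21] + [37] -> [21, 37]
    Split: [7, 39] -> [7] and [39]
    Merge: [7] + [39] -> [7, 39]
  Merge: [21, 37] + [7, 39] -> [7, 21, 37, 39]
Merge: [15, 17, 31, 40] + [7, 21, 37, 39] -> [7, 15, 17, 21, 31, 37, 39, 40]

Final sorted array: [7, 15, 17, 21, 31, 37, 39, 40]

The merge sort proceeds by recursively splitting the array and merging sorted halves.
After all merges, the sorted array is [7, 15, 17, 21, 31, 37, 39, 40].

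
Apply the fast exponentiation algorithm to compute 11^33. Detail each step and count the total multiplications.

Computing 11^33 by squaring (build up from 11^1; each line after the first costs one multiplication):

11^1 = 11
11^2 = (11^1)^2 = 11^2 = 121
11^4 = (11^2)^2 = 121^2 = 14641
11^8 = (11^4)^2 = 14641^2 = 214358881
11^16 = (11^8)^2 = 214358881^2 = 45949729863572161
11^32 = (11^16)^2 = 45949729863572161^2 = 2111377674535255285545615254209921
11^33 = 11 * 11^32 = 11 * 2111377674535255285545615254209921 = 23225154419887808141001767796309131

Result: 23225154419887808141001767796309131
Multiplications needed: 6 (6 lines after 11^1)

11^33 = 23225154419887808141001767796309131. Using exponentiation by squaring, this requires 6 multiplications. The key idea: if the exponent is even, square the half-power; if odd, multiply by the base once.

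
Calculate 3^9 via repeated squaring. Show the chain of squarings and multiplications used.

Computing 3^9 by squaring (build up from 3^1; each line after the first costs one multiplication):

3^1 = 3
3^2 = (3^1)^2 = 3^2 = 9
3^4 = (3^2)^2 = 9^2 = 81
3^8 = (3^4)^2 = 81^2 = 6561
3^9 = 3 * 3^8 = 3 * 6561 = 19683

Result: 19683
Multiplications needed: 4 (4 lines after 3^1)

3^9 = 19683. Using exponentiation by squaring, this requires 4 multiplications. The key idea: if the exponent is even, square the half-power; if odd, multiply by the base once.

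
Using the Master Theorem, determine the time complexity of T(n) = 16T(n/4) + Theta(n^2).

Master Theorem for T(n) = 16T(n/4) + O(n^2):

a = 16, b = 4, c = 2
log_b(a) = log_4(16) = 2.0000

Case 2: c = 2 = log_4(16) = 2.0000
T(n) = O(n^2 log n) = O(n^2 log n)

For T(n) = 16T(n/4) + O(n^2): log_4(16) = 2.0000. This is Case 2 of the Master Theorem (c = log_b(a), equal work at all levels), giving O(n^2 log n).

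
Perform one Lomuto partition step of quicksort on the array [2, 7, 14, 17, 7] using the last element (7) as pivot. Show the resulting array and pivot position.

Lomuto partition with pivot = 7:

Initial array: [2, 7, 14, 17, 7]

arr[0]=2 <= 7: swap with position 0, array becomes [2, 7, 14, 17, 7]
arr[1]=7 <= 7: swap with position 1, array becomes [2, 7, 14, 17, 7]
arr[2]=14 > 7: no swap
arr[3]=17 > 7: no swap

Place pivot at position 2: [2, 7, 7, 17, 14]
Pivot position: 2

After partitioning with pivot 7, the array becomes [2, 7, 7, 17, 14]. The pivot is placed at index 2. All elements to the left of the pivot are <= 7, and all elements to the right are > 7.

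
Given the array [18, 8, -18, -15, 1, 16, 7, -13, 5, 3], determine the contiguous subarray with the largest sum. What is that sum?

Using Kadane's algorithm on [18, 8, -18, -15, 1, 16, 7, -13, 5, 3]:

Scanning through the array:
Position 1 (value 8): max_ending_here = 26, max_so_far = 26
Position 2 (value -18): max_ending_here = 8, max_so_far = 26
Position 3 (value -15): max_ending_here = -7, max_so_far = 26
Position 4 (value 1): max_ending_here = 1, max_so_far = 26
Position 5 (value 16): max_ending_here = 17, max_so_far = 26
Position 6 (value 7): max_ending_here = 24, max_so_far = 26
Position 7 (value -13): max_ending_here = 11, max_so_far = 26
Position 8 (value 5): max_ending_here = 16, max_so_far = 26
Position 9 (value 3): max_ending_here = 19, max_so_far = 26

Maximum subarray: [18, 8]
Maximum sum: 26

The maximum subarray is [18, 8] with sum 26. This subarray runs from index 0 to index 1.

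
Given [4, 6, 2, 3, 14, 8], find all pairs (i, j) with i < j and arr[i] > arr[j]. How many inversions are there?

Finding inversions in [4, 6, 2, 3, 14, 8]:

(0, 2): arr[0]=4 > arr[2]=2
(0, 3): arr[0]=4 > arr[3]=3
(1, 2): arr[1]=6 > arr[2]=2
(1, 3): arr[1]=6 > arr[3]=3
(4, 5): arr[4]=14 > arr[5]=8

Total inversions: 5

The array has 5 inversion(s): (0,2), (0,3), (1,2), (1,3), (4,5). Each pair (i,j) satisfies i < j and arr[i] > arr[j].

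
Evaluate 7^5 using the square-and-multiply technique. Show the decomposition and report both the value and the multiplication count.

Computing 7^5 by squaring (build up from 7^1; each line after the first costs one multiplication):

7^1 = 7
7^2 = (7^1)^2 = 7^2 = 49
7^4 = (7^2)^2 = 49^2 = 2401
7^5 = 7 * 7^4 = 7 * 2401 = 16807

Result: 16807
Multiplications needed: 3 (3 lines after 7^1)

7^5 = 16807. Using exponentiation by squaring, this requires 3 multiplications. The key idea: if the exponent is even, square the half-power; if odd, multiply by the base once.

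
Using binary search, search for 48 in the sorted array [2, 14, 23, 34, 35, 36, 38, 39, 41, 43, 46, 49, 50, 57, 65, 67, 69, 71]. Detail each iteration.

Binary search for 48 in [2, 14, 23, 34, 35, 36, 38, 39, 41, 43, 46, 49, 50, 57, 65, 67, 69, 71]:

lo=0, hi=17, mid=8, arr[mid]=41 -> 41 < 48, search right half
lo=9, hi=17, mid=13, arr[mid]=57 -> 57 > 48, search left half
lo=9, hi=12, mid=10, arr[mid]=46 -> 46 < 48, search right half
lo=11, hi=12, mid=11, arr[mid]=49 -> 49 > 48, search left half
lo=11 > hi=10, target 48 not found

Binary search determines that 48 is not in the array after 4 comparisons. The search space was exhausted without finding the target.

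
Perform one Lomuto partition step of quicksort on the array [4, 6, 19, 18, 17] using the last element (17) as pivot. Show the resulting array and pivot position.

Lomuto partition with pivot = 17:

Initial array: [4, 6, 19, 18, 17]

arr[0]=4 <= 17: swap with position 0, array becomes [4, 6, 19, 18, 17]
arr[1]=6 <= 17: swap with position 1, array becomes [4, 6, 19, 18, 17]
arr[2]=19 > 17: no swap
arr[3]=18 > 17: no swap

Place pivot at position 2: [4, 6, 17, 18, 19]
Pivot position: 2

After partitioning with pivot 17, the array becomes [4, 6, 17, 18, 19]. The pivot is placed at index 2. All elements to the left of the pivot are <= 17, and all elements to the right are > 17.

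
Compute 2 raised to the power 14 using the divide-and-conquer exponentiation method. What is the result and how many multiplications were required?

Computing 2^14 by squaring (build up from 2^1; each line after the first costs one multiplication):

2^1 = 2
2^2 = (2^1)^2 = 2^2 = 4
2^3 = 2 * 2^2 = 2 * 4 = 8
2^6 = (2^3)^2 = 8^2 = 64
2^7 = 2 * 2^6 = 2 * 64 = 128
2^14 = (2^7)^2 = 128^2 = 16384

Result: 16384
Multiplications needed: 5 (5 lines after 2^1)

2^14 = 16384. Using exponentiation by squaring, this requires 5 multiplications. The key idea: if the exponent is even, square the half-power; if odd, multiply by the base once.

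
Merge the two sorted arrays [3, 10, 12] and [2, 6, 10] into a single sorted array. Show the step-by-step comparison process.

Merging process:

Compare 3 vs 2: take 2 from right. Merged: [2]
Compare 3 vs 6: take 3 from left. Merged: [2, 3]
Compare 10 vs 6: take 6 from right. Merged: [2, 3, 6]
Compare 10 vs 10: take 10 from left. Merged: [2, 3, 6, 10]
Compare 12 vs 10: take 10 from right. Merged: [2, 3, 6, 10, 10]
Append remaining from left: [12]. Merged: [2, 3, 6, 10, 10, 12]

Final merged array: [2, 3, 6, 10, 10, 12]
Total comparisons: 5

The merged array is [2, 3, 6, 10, 10, 12], requiring 5 comparisons. The merge step runs in O(n) time where n is the total number of elements.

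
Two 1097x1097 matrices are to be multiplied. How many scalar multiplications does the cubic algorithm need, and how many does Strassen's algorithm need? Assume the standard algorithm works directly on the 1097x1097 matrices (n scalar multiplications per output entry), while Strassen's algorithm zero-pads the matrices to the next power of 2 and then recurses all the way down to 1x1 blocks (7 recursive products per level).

Matrix multiplication for 1097x1097 matrices:

Strassen's algorithm requires power-of-2 dimensions. Pad 1097x1097 to 2048x2048 (next power of 2).

Standard algorithm: 1097^3 = 1320139673 multiplications
Strassen's algorithm: 7^(log2(2048)) = 7^11 = 1977326743 multiplications
Difference: 1320139673 - 1977326743 = -657187070 (Strassen uses MORE here due to padding overhead — for small or just-over-power-of-2 n, padding can outweigh the per-level savings)

Standard: 1320139673 multiplications (1097^3). Strassen: 1977326743 multiplications (7^11, after padding to 2048x2048). Strassen reduces 8 recursive multiplications to 7 at each level.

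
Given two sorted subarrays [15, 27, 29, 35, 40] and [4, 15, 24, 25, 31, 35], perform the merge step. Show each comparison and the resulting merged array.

Merging process:

Compare 15 vs 4: take 4 from right. Merged: [4]
Compare 15 vs 15: take 15 from left. Merged: [4, 15]
Compare 27 vs 15: take 15 from right. Merged: [4, 15, 15]
Compare 27 vs 24: take 24 from right. Merged: [4, 15, 15, 24]
Compare 27 vs 25: take 25 from right. Merged: [4, 15, 15, 24, 25]
Compare 27 vs 31: take 27 from left. Merged: [4, 15, 15, 24, 25, 27]
Compare 29 vs 31: take 29 from left. Merged: [4, 15, 15, 24, 25, 27, 29]
Compare 35 vs 31: take 31 from right. Merged: [4, 15, 15, 24, 25, 27, 29, 31]
Compare 35 vs 35: take 35 from left. Merged: [4, 15, 15, 24, 25, 27, 29, 31, 35]
Compare 40 vs 35: take 35 from right. Merged: [4, 15, 15, 24, 25, 27, 29, 31, 35, 35]
Append remaining from left: [40]. Merged: [4, 15, 15, 24, 25, 27, 29, 31, 35, 35, 40]

Final merged array: [4, 15, 15, 24, 25, 27, 29, 31, 35, 35, 40]
Total comparisons: 10

The merged array is [4, 15, 15, 24, 25, 27, 29, 31, 35, 35, 40], requiring 10 comparisons. The merge step runs in O(n) time where n is the total number of elements.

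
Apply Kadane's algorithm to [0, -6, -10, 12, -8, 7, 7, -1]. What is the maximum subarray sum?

Using Kadane's algorithm on [0, -6, -10, 12, -8, 7, 7, -1]:

Scanning through the array:
Position 1 (value -6): max_ending_here = -6, max_so_far = 0
Position 2 (value -10): max_ending_here = -10, max_so_far = 0
Position 3 (value 12): max_ending_here = 12, max_so_far = 12
Position 4 (value -8): max_ending_here = 4, max_so_far = 12
Position 5 (value 7): max_ending_here = 11, max_so_far = 12
Position 6 (value 7): max_ending_here = 18, max_so_far = 18
Position 7 (value -1): max_ending_here = 17, max_so_far = 18

Maximum subarray: [12, -8, 7, 7]
Maximum sum: 18

The maximum subarray is [12, -8, 7, 7] with sum 18. This subarray runs from index 3 to index 6.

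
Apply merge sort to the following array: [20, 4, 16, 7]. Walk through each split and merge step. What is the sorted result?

Merge sort trace:

Split: [20, 4, 16, 7] -> [20, 4] and [16, 7]
  Split: [20, 4] -> [20] and [4]
  Merge: [20] + [4] -> [4, 20]
  Split: [16, 7] -> [16] and [7]
  Merge: [16] + [7] -> [7, 16]
Merge: [4, 20] + [7, 16] -> [4, 7, 16, 20]

Final sorted array: [4, 7, 16, 20]

The merge sort proceeds by recursively splitting the array and merging sorted halves.
After all merges, the sorted array is [4, 7, 16, 20].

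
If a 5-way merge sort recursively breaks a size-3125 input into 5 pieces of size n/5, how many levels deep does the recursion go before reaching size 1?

For divide and conquer with division factor 5:

Problem sizes at each level:
Level 0: 3125
Level 1: 625
Level 2: 125
Level 3: 25
Level 4: 5
Level 5: 1

The root is level 0 and the size-1 base case is level 5 (the tree spans levels 0 through 5, i.e. 6 levels counting the root), so the depth is the number of divisions: log_5(3125) = 5

The recursion tree depth is log_5(3125) = 5. At each level, the problem size is divided by 5, so it takes 5 divisions to reduce to a base case of size 1. The algorithm makes 5 recursive calls at each level.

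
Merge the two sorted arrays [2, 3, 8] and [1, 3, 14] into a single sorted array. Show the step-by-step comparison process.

Merging process:

Compare 2 vs 1: take 1 from right. Merged: [1]
Compare 2 vs 3: take 2 from left. Merged: [1, 2]
Compare 3 vs 3: take 3 from left. Merged: [1, 2, 3]
Compare 8 vs 3: take 3 from right. Merged: [1, 2, 3, 3]
Compare 8 vs 14: take 8 from left. Merged: [1, 2, 3, 3, 8]
Append remaining from right: [14]. Merged: [1, 2, 3, 3, 8, 14]

Final merged array: [1, 2, 3, 3, 8, 14]
Total comparisons: 5

The merged array is [1, 2, 3, 3, 8, 14], requiring 5 comparisons. The merge step runs in O(n) time where n is the total number of elements.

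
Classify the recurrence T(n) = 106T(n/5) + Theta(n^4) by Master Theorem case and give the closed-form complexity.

Master Theorem for T(n) = 106T(n/5) + O(n^4):

a = 106, b = 5, c = 4
log_b(a) = log_5(106) = 2.8976

Case 3: c = 4 > log_5(106) = 2.8976
T(n) = O(n^4) = O(n^4)

For T(n) = 106T(n/5) + O(n^4): log_5(106) = 2.8976. This is Case 3 of the Master Theorem (c > log_b(a), work dominated by root), giving O(n^4).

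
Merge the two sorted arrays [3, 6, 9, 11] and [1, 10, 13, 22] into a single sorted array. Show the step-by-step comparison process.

Merging process:

Compare 3 vs 1: take 1 from right. Merged: [1]
Compare 3 vs 10: take 3 from left. Merged: [1, 3]
Compare 6 vs 10: take 6 from left. Merged: [1, 3, 6]
Compare 9 vs 10: take 9 from left. Merged: [1, 3, 6, 9]
Compare 11 vs 10: take 10 from right. Merged: [1, 3, 6, 9, 10]
Compare 11 vs 13: take 11 from left. Merged: [1, 3, 6, 9, 10, 11]
Append remaining from right: [13, 22]. Merged: [1, 3, 6, 9, 10, 11, 13, 22]

Final merged array: [1, 3, 6, 9, 10, 11, 13, 22]
Total comparisons: 6

The merged array is [1, 3, 6, 9, 10, 11, 13, 22], requiring 6 comparisons. The merge step runs in O(n) time where n is the total number of elements.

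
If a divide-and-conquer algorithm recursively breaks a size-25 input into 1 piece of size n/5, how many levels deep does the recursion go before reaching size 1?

For divide and conquer with division factor 5:

Problem sizes at each level:
Level 0: 25
Level 1: 5
Level 2: 1

The root is level 0 and the size-1 base case is level 2 (the tree spans levels 0 through 2, i.e. 3 levels counting the root), so the depth is the number of divisions: log_5(25) = 2

The recursion tree depth is log_5(25) = 2. At each level, the problem size is divided by 5, so it takes 2 divisions to reduce to a base case of size 1. The algorithm makes 1 recursive call at each level.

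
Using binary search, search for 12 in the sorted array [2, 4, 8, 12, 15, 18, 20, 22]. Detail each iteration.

Binary search for 12 in [2, 4, 8, 12, 15, 18, 20, 22]:

lo=0, hi=7, mid=3, arr[mid]=12 -> Found target at index 3!

Binary search finds 12 at index 3 after 1 comparisons. The search repeatedly halves the search space by comparing with the middle element.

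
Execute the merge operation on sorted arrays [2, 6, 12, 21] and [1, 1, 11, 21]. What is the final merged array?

Merging process:

Compare 2 vs 1: take 1 from right. Merged: [1]
Compare 2 vs 1: take 1 from right. Merged: [1, 1]
Compare 2 vs 11: take 2 from left. Merged: [1, 1, 2]
Compare 6 vs 11: take 6 from left. Merged: [1, 1, 2, 6]
Compare 12 vs 11: take 11 from right. Merged: [1, 1, 2, 6, 11]
Compare 12 vs 21: take 12 from left. Merged: [1, 1, 2, 6, 11, 12]
Compare 21 vs 21: take 21 from left. Merged: [1, 1, 2, 6, 11, 12, 21]
Append remaining from right: [21]. Merged: [1, 1, 2, 6, 11, 12, 21, 21]

Final merged array: [1, 1, 2, 6, 11, 12, 21, 21]
Total comparisons: 7

The merged array is [1, 1, 2, 6, 11, 12, 21, 21], requiring 7 comparisons. The merge step runs in O(n) time where n is the total number of elements.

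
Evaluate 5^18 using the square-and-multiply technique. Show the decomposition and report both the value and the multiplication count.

Computing 5^18 by squaring (build up from 5^1; each line after the first costs one multiplication):

5^1 = 5
5^2 = (5^1)^2 = 5^2 = 25
5^4 = (5^2)^2 = 25^2 = 625
5^8 = (5^4)^2 = 625^2 = 390625
5^9 = 5 * 5^8 = 5 * 390625 = 1953125
5^18 = (5^9)^2 = 1953125^2 = 3814697265625

Result: 3814697265625
Multiplications needed: 5 (5 lines after 5^1)

5^18 = 3814697265625. Using exponentiation by squaring, this requires 5 multiplications. The key idea: if the exponent is even, square the half-power; if odd, multiply by the base once.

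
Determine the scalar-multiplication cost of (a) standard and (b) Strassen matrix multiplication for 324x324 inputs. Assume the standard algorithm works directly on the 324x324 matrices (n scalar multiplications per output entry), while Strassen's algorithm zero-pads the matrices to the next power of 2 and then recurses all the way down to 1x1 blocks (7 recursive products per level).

Matrix multiplication for 324x324 matrices:

Strassen's algorithm requires power-of-2 dimensions. Pad 324x324 to 512x512 (next power of 2).

Standard algorithm: 324^3 = 34012224 multiplications
Strassen's algorithm: 7^(log2(512)) = 7^9 = 40353607 multiplications
Difference: 34012224 - 40353607 = -6341383 (Strassen uses MORE here due to padding overhead — for small or just-over-power-of-2 n, padding can outweigh the per-level savings)

Standard: 34012224 multiplications (324^3). Strassen: 40353607 multiplications (7^9, after padding to 512x512). Strassen reduces 8 recursive multiplications to 7 at each level.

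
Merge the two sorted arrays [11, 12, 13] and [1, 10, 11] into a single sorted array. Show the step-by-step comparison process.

Merging process:

Compare 11 vs 1: take 1 from right. Merged: [1]
Compare 11 vs 10: take 10 from right. Merged: [1, 10]
Compare 11 vs 11: take 11 from left. Merged: [1, 10, 11]
Compare 12 vs 11: take 11 from right. Merged: [1, 10, 11, 11]
Append remaining from left: [12, 13]. Merged: [1, 10, 11, 11, 12, 13]

Final merged array: [1, 10, 11, 11, 12, 13]
Total comparisons: 4

The merged array is [1, 10, 11, 11, 12, 13], requiring 4 comparisons. The merge step runs in O(n) time where n is the total number of elements.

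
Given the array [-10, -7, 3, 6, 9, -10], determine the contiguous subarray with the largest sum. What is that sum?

Using Kadane's algorithm on [-10, -7, 3, 6, 9, -10]:

Scanning through the array:
Position 1 (value -7): max_ending_here = -7, max_so_far = -7
Position 2 (value 3): max_ending_here = 3, max_so_far = 3
Position 3 (value 6): max_ending_here = 9, max_so_far = 9
Position 4 (value 9): max_ending_here = 18, max_so_far = 18
Position 5 (value -10): max_ending_here = 8, max_so_far = 18

Maximum subarray: [3, 6, 9]
Maximum sum: 18

The maximum subarray is [3, 6, 9] with sum 18. This subarray runs from index 2 to index 4.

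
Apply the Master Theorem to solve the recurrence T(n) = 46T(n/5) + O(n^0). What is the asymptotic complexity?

Master Theorem for T(n) = 46T(n/5) + O(n^0):

a = 46, b = 5, c = 0
log_b(a) = log_5(46) = 2.3789

Case 1: c = 0 < log_5(46) = 2.3789
T(n) = O(n^(log_5 46))

For T(n) = 46T(n/5) + O(n^0): log_5(46) = 2.3789. This is Case 1 of the Master Theorem (c < log_b(a), work dominated by leaves), giving O(n^(log_5 46)).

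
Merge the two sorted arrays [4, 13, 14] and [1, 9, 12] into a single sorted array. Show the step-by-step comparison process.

Merging process:

Compare 4 vs 1: take 1 from right. Merged: [1]
Compare 4 vs 9: take 4 from left. Merged: [1, 4]
Compare 13 vs 9: take 9 from right. Merged: [1, 4, 9]
Compare 13 vs 12: take 12 from right. Merged: [1, 4, 9, 12]
Append remaining from left: [13, 14]. Merged: [1, 4, 9, 12, 13, 14]

Final merged array: [1, 4, 9, 12, 13, 14]
Total comparisons: 4

The merged array is [1, 4, 9, 12, 13, 14], requiring 4 comparisons. The merge step runs in O(n) time where n is the total number of elements.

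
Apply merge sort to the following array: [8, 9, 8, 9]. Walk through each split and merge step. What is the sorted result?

Merge sort trace:

Split: [8, 9, 8, 9] -> [8, 9] and [8, 9]
  Split: [8, 9] -> [8] and [9]
  Merge: [8] + [9] -> [8, 9]
  Split: [8, 9] -> [8] and [9]
  Merge: [8] + [9] -> [8, 9]
Merge: [8, 9] + [8, 9] -> [8, 8, 9, 9]

Final sorted array: [8, 8, 9, 9]

The merge sort proceeds by recursively splitting the array and merging sorted halves.
After all merges, the sorted array is [8, 8, 9, 9].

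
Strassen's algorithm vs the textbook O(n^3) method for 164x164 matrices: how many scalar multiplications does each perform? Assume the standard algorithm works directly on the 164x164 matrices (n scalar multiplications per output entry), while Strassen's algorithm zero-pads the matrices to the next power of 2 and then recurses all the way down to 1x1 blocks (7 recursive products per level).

Matrix multiplication for 164x164 matrices:

Strassen's algorithm requires power-of-2 dimensions. Pad 164x164 to 256x256 (next power of 2).

Standard algorithm: 164^3 = 4410944 multiplications
Strassen's algorithm: 7^(log2(256)) = 7^8 = 5764801 multiplications
Difference: 4410944 - 5764801 = -1353857 (Strassen uses MORE here due to padding overhead — for small or just-over-power-of-2 n, padding can outweigh the per-level savings)

Standard: 4410944 multiplications (164^3). Strassen: 5764801 multiplications (7^8, after padding to 256x256). Strassen reduces 8 recursive multiplications to 7 at each level.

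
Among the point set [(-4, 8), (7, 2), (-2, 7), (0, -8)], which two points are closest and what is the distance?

Computing all pairwise distances among 4 points:

d((-4, 8), (7, 2)) = 12.53
d((-4, 8), (-2, 7)) = 2.2361 <-- minimum
d((-4, 8), (0, -8)) = 16.4924
d((7, 2), (-2, 7)) = 10.2956
d((7, 2), (0, -8)) = 12.2066
d((-2, 7), (0, -8)) = 15.1327

Closest pair: (-4, 8) and (-2, 7) with distance 2.2361

The closest pair is (-4, 8) and (-2, 7) with Euclidean distance 2.2361. For 4 points, brute-force pairwise comparison is shown above. For large n, the divide-and-conquer algorithm (sort by x, recurse on halves, check the dividing strip) achieves O(n log n).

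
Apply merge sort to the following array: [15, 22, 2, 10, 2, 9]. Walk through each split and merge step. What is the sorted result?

Merge sort trace:

Split: [15, 22, 2, 10, 2, 9] -> [15, 22, 2] and [10, 2, 9]
  Split: [15, 22, 2] -> [15] and [22, 2]
    Split: [22, 2] -> [22] and [2]
    Merge: [22] + [2] -> [2, 22]
  Merge: [15] + [2, 22] -> [2, 15, 22]
  Split: [10, 2, 9] -> [10] and [2, 9]
    Split: [2, 9] -> [2] and [9]
    Merge: [2] + [9] -> [2, 9]
  Merge: [10] + [2, 9] -> [2, 9, 10]
Merge: [2, 15, 22] + [2, 9, 10] -> [2, 2, 9, 10, 15, 22]

Final sorted array: [2, 2, 9, 10, 15, 22]

The merge sort proceeds by recursively splitting the array and merging sorted halves.
After all merges, the sorted array is [2, 2, 9, 10, 15, 22].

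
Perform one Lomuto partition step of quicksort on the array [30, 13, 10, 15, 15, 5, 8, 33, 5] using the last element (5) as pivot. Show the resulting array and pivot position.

Lomuto partition with pivot = 5:

Initial array: [30, 13, 10, 15, 15, 5, 8, 33, 5]

arr[0]=30 > 5: no swap
arr[1]=13 > 5: no swap
arr[2]=10 > 5: no swap
arr[3]=15 > 5: no swap
arr[4]=15 > 5: no swap
arr[5]=5 <= 5: swap with position 0, array becomes [5, 13, 10, 15, 15, 30, 8, 33, 5]
arr[6]=8 > 5: no swap
arr[7]=33 > 5: no swap

Place pivot at position 1: [5, 5, 10, 15, 15, 30, 8, 33, 13]
Pivot position: 1

After partitioning with pivot 5, the array becomes [5, 5, 10, 15, 15, 30, 8, 33, 13]. The pivot is placed at index 1. All elements to the left of the pivot are <= 5, and all elements to the right are > 5.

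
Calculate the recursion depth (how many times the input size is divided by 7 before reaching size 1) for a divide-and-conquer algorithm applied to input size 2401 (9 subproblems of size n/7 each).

For divide and conquer with division factor 7:

Problem sizes at each level:
Level 0: 2401
Level 1: 343
Level 2: 49
Level 3: 7
Level 4: 1

The root is level 0 and the size-1 base case is level 4 (the tree spans levels 0 through 4, i.e. 5 levels counting the root), so the depth is the number of divisions: log_7(2401) = 4

The recursion tree depth is log_7(2401) = 4. At each level, the problem size is divided by 7, so it takes 4 divisions to reduce to a base case of size 1. The algorithm makes 9 recursive calls at each level.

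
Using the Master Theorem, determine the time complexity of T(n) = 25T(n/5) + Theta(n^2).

Master Theorem for T(n) = 25T(n/5) + O(n^2):

a = 25, b = 5, c = 2
log_b(a) = log_5(25) = 2.0000

Case 2: c = 2 = log_5(25) = 2.0000
T(n) = O(n^2 log n) = O(n^2 log n)

For T(n) = 25T(n/5) + O(n^2): log_5(25) = 2.0000. This is Case 2 of the Master Theorem (c = log_b(a), equal work at all levels), giving O(n^2 log n).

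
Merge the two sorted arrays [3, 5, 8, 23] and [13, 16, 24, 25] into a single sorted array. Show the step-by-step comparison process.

Merging process:

Compare 3 vs 13: take 3 from left. Merged: [3]
Compare 5 vs 13: take 5 from left. Merged: [3, 5]
Compare 8 vs 13: take 8 from left. Merged: [3, 5, 8]
Compare 23 vs 13: take 13 from right. Merged: [3, 5, 8, 13]
Compare 23 vs 16: take 16 from right. Merged: [3, 5, 8, 13, 16]
Compare 23 vs 24: take 23 from left. Merged: [3, 5, 8, 13, 16, 23]
Append remaining from right: [24, 25]. Merged: [3, 5, 8, 13, 16, 23, 24, 25]

Final merged array: [3, 5, 8, 13, 16, 23, 24, 25]
Total comparisons: 6

The merged array is [3, 5, 8, 13, 16, 23, 24, 25], requiring 6 comparisons. The merge step runs in O(n) time where n is the total number of elements.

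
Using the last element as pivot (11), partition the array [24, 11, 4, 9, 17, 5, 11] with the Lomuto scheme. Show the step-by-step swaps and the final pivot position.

Lomuto partition with pivot = 11:

Initial array: [24, 11, 4, 9, 17, 5, 11]

arr[0]=24 > 11: no swap
arr[1]=11 <= 11: swap with position 0, array becomes [11, 24, 4, 9, 17, 5, 11]
arr[2]=4 <= 11: swap with position 1, array becomes [11, 4, 24, 9, 17, 5, 11]
arr[3]=9 <= 11: swap with position 2, array becomes [11, 4, 9, 24, 17, 5, 11]
arr[4]=17 > 11: no swap
arr[5]=5 <= 11: swap with position 3, array becomes [11, 4, 9, 5, 17, 24, 11]

Place pivot at position 4: [11, 4, 9, 5, 11, 24, 17]
Pivot position: 4

After partitioning with pivot 11, the array becomes [11, 4, 9, 5, 11, 24, 17]. The pivot is placed at index 4. All elements to the left of the pivot are <= 11, and all elements to the right are > 11.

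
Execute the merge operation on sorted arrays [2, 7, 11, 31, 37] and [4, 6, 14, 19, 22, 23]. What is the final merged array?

Merging process:

Compare 2 vs 4: take 2 from left. Merged: [2]
Compare 7 vs 4: take 4 from right. Merged: [2, 4]
Compare 7 vs 6: take 6 from right. Merged: [2, 4, 6]
Compare 7 vs 14: take 7 from left. Merged: [2, 4, 6, 7]
Compare 11 vs 14: take 11 from left. Merged: [2, 4, 6, 7, 11]
Compare 31 vs 14: take 14 from right. Merged: [2, 4, 6, 7, 11, 14]
Compare 31 vs 19: take 19 from right. Merged: [2, 4, 6, 7, 11, 14, 19]
Compare 31 vs 22: take 22 from right. Merged: [2, 4, 6, 7, 11, 14, 19, 22]
Compare 31 vs 23: take 23 from right. Merged: [2, 4, 6, 7, 11, 14, 19, 22, 23]
Append remaining from left: [31, 37]. Merged: [2, 4, 6, 7, 11, 14, 19, 22, 23, 31, 37]

Final merged array: [2, 4, 6, 7, 11, 14, 19, 22, 23, 31, 37]
Total comparisons: 9

The merged array is [2, 4, 6, 7, 11, 14, 19, 22, 23, 31, 37], requiring 9 comparisons. The merge step runs in O(n) time where n is the total number of elements.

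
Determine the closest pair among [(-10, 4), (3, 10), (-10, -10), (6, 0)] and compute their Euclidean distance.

Computing all pairwise distances among 4 points:

d((-10, 4), (3, 10)) = 14.3178
d((-10, 4), (-10, -10)) = 14.0
d((-10, 4), (6, 0)) = 16.4924
d((3, 10), (-10, -10)) = 23.8537
d((3, 10), (6, 0)) = 10.4403 <-- minimum
d((-10, -10), (6, 0)) = 18.868

Closest pair: (3, 10) and (6, 0) with distance 10.4403

The closest pair is (3, 10) and (6, 0) with Euclidean distance 10.4403. For 4 points, brute-force pairwise comparison is shown above. For large n, the divide-and-conquer algorithm (sort by x, recurse on halves, check the dividing strip) achieves O(n log n).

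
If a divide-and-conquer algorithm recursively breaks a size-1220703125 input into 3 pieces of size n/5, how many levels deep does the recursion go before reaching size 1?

For divide and conquer with division factor 5:

Problem sizes at each level:
Level 0: 1220703125
Level 1: 244140625
Level 2: 48828125
Level 3: 9765625
Level 4: 1953125
Level 5: 390625
Level 6: 78125
Level 7: 15625
Level 8: 3125
Level 9: 625
Level 10: 125
Level 11: 25
Level 12: 5
Level 13: 1

The root is level 0 and the size-1 base case is level 13 (the tree spans levels 0 through 13, i.e. 14 levels counting the root), so the depth is the number of divisions: log_5(1220703125) = 13

The recursion tree depth is log_5(1220703125) = 13. At each level, the problem size is divided by 5, so it takes 13 divisions to reduce to a base case of size 1. The algorithm makes 3 recursive calls at each level.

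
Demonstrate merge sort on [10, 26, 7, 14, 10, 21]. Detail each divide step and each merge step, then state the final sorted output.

Merge sort trace:

Split: [10, 26, 7, 14, 10, 21] -> [10, 26, 7] and [14, 10, 21]
  Split: [10, 26, 7] -> [10] and [26, 7]
    Split: [26, 7] -> [26] and [7]
    Merge: [26] + [7] -> [7, 26]
  Merge: [10] + [7, 26] -> [7, 10, 26]
  Split: [14, 10, 21] -> [14] and [10, 21]
    Split: [10, 21] -> [10] and [21]
    Merge: [10] + [21] -> [10, 21]
  Merge: [14] + [10, 21] -> [10, 14, 21]
Merge: [7, 10, 26] + [10, 14, 21] -> [7, 10, 10, 14, 21, 26]

Final sorted array: [7, 10, 10, 14, 21, 26]

The merge sort proceeds by recursively splitting the array and merging sorted halves.
After all merges, the sorted array is [7, 10, 10, 14, 21, 26].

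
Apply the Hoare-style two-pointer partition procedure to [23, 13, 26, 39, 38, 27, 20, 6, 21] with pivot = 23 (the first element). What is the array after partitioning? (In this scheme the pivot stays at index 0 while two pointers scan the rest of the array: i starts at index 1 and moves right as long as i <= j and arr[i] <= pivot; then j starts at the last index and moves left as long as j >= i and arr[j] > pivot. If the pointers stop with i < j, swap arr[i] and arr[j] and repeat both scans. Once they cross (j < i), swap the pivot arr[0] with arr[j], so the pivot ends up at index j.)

Hoare-style two-pointer partition with pivot = 23:

Initial array: [23, 13, 26, 39, 38, 27, 20, 6, 21]

Pointers start at i = 1, j = 8.
i stops at index 2 (arr[2]=26 > 23), j stops at index 8 (arr[8]=21 <= 23): swap arr[2] and arr[8], array becomes [23, 13, 21, 39, 38, 27, 20, 6, 26]
i stops at index 3 (arr[3]=39 > 23), j stops at index 7 (arr[7]=6 <= 23): swap arr[3] and arr[7], array becomes [23, 13, 21, 6, 38, 27, 20, 39, 26]
i stops at index 4 (arr[4]=38 > 23), j stops at index 6 (arr[6]=20 <= 23): swap arr[4] and arr[6], array becomes [23, 13, 21, 6, 20, 27, 38, 39, 26]
i ends at 5, j ends at 4: the pointers have crossed (j < i), so scanning stops.

Swap pivot arr[0] with arr[4] to place pivot at position 4: [20, 13, 21, 6, 23, 27, 38, 39, 26]
Pivot position: 4

After partitioning with pivot 23, the array becomes [20, 13, 21, 6, 23, 27, 38, 39, 26]. The pivot is placed at index 4. All elements to the left of the pivot are <= 23, and all elements to the right are > 23.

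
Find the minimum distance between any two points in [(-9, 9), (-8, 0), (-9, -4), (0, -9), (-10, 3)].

Computing all pairwise distances among 5 points:

d((-9, 9), (-8, 0)) = 9.0554
d((-9, 9), (-9, -4)) = 13.0
d((-9, 9), (0, -9)) = 20.1246
d((-9, 9), (-10, 3)) = 6.0828
d((-8, 0), (-9, -4)) = 4.1231
d((-8, 0), (0, -9)) = 12.0416
d((-8, 0), (-10, 3)) = 3.6056 <-- minimum
d((-9, -4), (0, -9)) = 10.2956
d((-9, -4), (-10, 3)) = 7.0711
d((0, -9), (-10, 3)) = 15.6205

Closest pair: (-8, 0) and (-10, 3) with distance 3.6056

The closest pair is (-8, 0) and (-10, 3) with Euclidean distance 3.6056. For 5 points, brute-force pairwise comparison is shown above. For large n, the divide-and-conquer algorithm (sort by x, recurse on halves, check the dividing strip) achieves O(n log n).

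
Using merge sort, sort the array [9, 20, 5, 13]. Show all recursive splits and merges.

Merge sort trace:

Split: [9, 20, 5, 13] -> [9, 20] and [5, 13]
  Split: [9, 20] -> [9] and [20]
  Merge: [9] + [20] -> [9, 20]
  Split: [5, 13] -> [5] and [13]
  Merge: [5] + [13] -> [5, 13]
Merge: [9, 20] + [5, 13] -> [5, 9, 13, 20]

Final sorted array: [5, 9, 13, 20]

The merge sort proceeds by recursively splitting the array and merging sorted halves.
After all merges, the sorted array is [5, 9, 13, 20].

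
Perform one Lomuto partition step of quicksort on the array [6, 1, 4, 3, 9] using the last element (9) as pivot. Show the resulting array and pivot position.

Lomuto partition with pivot = 9:

Initial array: [6, 1, 4, 3, 9]

arr[0]=6 <= 9: swap with position 0, array becomes [6, 1, 4, 3, 9]
arr[1]=1 <= 9: swap with position 1, array becomes [6, 1, 4, 3, 9]
arr[2]=4 <= 9: swap with position 2, array becomes [6, 1, 4, 3, 9]
arr[3]=3 <= 9: swap with position 3, array becomes [6, 1, 4, 3, 9]

Place pivot at position 4: [6, 1, 4, 3, 9]
Pivot position: 4

After partitioning with pivot 9, the array becomes [6, 1, 4, 3, 9]. The pivot is placed at index 4. All elements to the left of the pivot are <= 9, and all elements to the right are > 9.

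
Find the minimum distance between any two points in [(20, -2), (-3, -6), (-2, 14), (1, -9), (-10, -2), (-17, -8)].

Computing all pairwise distances among 6 points:

d((20, -2), (-3, -6)) = 23.3452
d((20, -2), (-2, 14)) = 27.2029
d((20, -2), (1, -9)) = 20.2485
d((20, -2), (-10, -2)) = 30.0
d((20, -2), (-17, -8)) = 37.4833
d((-3, -6), (-2, 14)) = 20.025
d((-3, -6), (1, -9)) = 5.0 <-- minimum
d((-3, -6), (-10, -2)) = 8.0623
d((-3, -6), (-17, -8)) = 14.1421
d((-2, 14), (1, -9)) = 23.1948
d((-2, 14), (-10, -2)) = 17.8885
d((-2, 14), (-17, -8)) = 26.6271
d((1, -9), (-10, -2)) = 13.0384
d((1, -9), (-17, -8)) = 18.0278
d((-10, -2), (-17, -8)) = 9.2195

Closest pair: (-3, -6) and (1, -9) with distance 5.0

The closest pair is (-3, -6) and (1, -9) with Euclidean distance 5.0. For 6 points, brute-force pairwise comparison is shown above. For large n, the divide-and-conquer algorithm (sort by x, recurse on halves, check the dividing strip) achieves O(n log n).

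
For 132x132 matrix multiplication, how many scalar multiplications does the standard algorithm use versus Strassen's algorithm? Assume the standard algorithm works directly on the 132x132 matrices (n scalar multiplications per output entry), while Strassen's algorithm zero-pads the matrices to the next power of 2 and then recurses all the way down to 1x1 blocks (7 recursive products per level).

Matrix multiplication for 132x132 matrices:

Strassen's algorithm requires power-of-2 dimensions. Pad 132x132 to 256x256 (next power of 2).

Standard algorithm: 132^3 = 2299968 multiplications
Strassen's algorithm: 7^(log2(256)) = 7^8 = 5764801 multiplications
Difference: 2299968 - 5764801 = -3464833 (Strassen uses MORE here due to padding overhead — for small or just-over-power-of-2 n, padding can outweigh the per-level savings)

Standard: 2299968 multiplications (132^3). Strassen: 5764801 multiplications (7^8, after padding to 256x256). Strassen reduces 8 recursive multiplications to 7 at each level.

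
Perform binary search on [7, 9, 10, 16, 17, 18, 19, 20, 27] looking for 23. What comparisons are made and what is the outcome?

Binary search for 23 in [7, 9, 10, 16, 17, 18, 19, 20, 27]:

lo=0, hi=8, mid=4, arr[mid]=17 -> 17 < 23, search right half
lo=5, hi=8, mid=6, arr[mid]=19 -> 19 < 23, search right half
lo=7, hi=8, mid=7, arr[mid]=20 -> 20 < 23, search right half
lo=8, hi=8, mid=8, arr[mid]=27 -> 27 > 23, search left half
lo=8 > hi=7, target 23 not found

Binary search determines that 23 is not in the array after 4 comparisons. The search space was exhausted without finding the target.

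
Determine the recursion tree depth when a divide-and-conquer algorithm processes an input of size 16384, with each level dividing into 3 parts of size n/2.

For divide and conquer with division factor 2:

Problem sizes at each level:
Level 0: 16384
Level 1: 8192
Level 2: 4096
Level 3: 2048
Level 4: 1024
Level 5: 512
Level 6: 256
Level 7: 128
Level 8: 64
Level 9: 32
Level 10: 16
Level 11: 8
Level 12: 4
Level 13: 2
Level 14: 1

The root is level 0 and the size-1 base case is level 14 (the tree spans levels 0 through 14, i.e. 15 levels counting the root), so the depth is the number of divisions: log_2(16384) = 14

The recursion tree depth is log_2(16384) = 14. At each level, the problem size is divided by 2, so it takes 14 divisions to reduce to a base case of size 1. The algorithm makes 3 recursive calls at each level.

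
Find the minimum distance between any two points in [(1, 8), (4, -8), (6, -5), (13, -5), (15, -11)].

Computing all pairwise distances among 5 points:

d((1, 8), (4, -8)) = 16.2788
d((1, 8), (6, -5)) = 13.9284
d((1, 8), (13, -5)) = 17.6918
d((1, 8), (15, -11)) = 23.6008
d((4, -8), (6, -5)) = 3.6056 <-- minimum
d((4, -8), (13, -5)) = 9.4868
d((4, -8), (15, -11)) = 11.4018
d((6, -5), (13, -5)) = 7.0
d((6, -5), (15, -11)) = 10.8167
d((13, -5), (15, -11)) = 6.3246

Closest pair: (4, -8) and (6, -5) with distance 3.6056

The closest pair is (4, -8) and (6, -5) with Euclidean distance 3.6056. For 5 points, brute-force pairwise comparison is shown above. For large n, the divide-and-conquer algorithm (sort by x, recurse on halves, check the dividing strip) achieves O(n log n).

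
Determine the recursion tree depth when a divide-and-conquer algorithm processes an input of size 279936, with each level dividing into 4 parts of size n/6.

For divide and conquer with division factor 6:

Problem sizes at each level:
Level 0: 279936
Level 1: 46656
Level 2: 7776
Level 3: 1296
Level 4: 216
Level 5: 36
Level 6: 6
Level 7: 1

The root is level 0 and the size-1 base case is level 7 (the tree spans levels 0 through 7, i.e. 8 levels counting the root), so the depth is the number of divisions: log_6(279936) = 7

The recursion tree depth is log_6(279936) = 7. At each level, the problem size is divided by 6, so it takes 7 divisions to reduce to a base case of size 1. The algorithm makes 4 recursive calls at each level.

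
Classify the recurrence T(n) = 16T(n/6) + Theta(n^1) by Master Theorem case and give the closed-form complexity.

Master Theorem for T(n) = 16T(n/6) + O(n^1):

a = 16, b = 6, c = 1
log_b(a) = log_6(16) = 1.5474

Case 1: c = 1 < log_6(16) = 1.5474
T(n) = O(n^(log_6 16))

For T(n) = 16T(n/6) + O(n^1): log_6(16) = 1.5474. This is Case 1 of the Master Theorem (c < log_b(a), work dominated by leaves), giving O(n^(log_6 16)).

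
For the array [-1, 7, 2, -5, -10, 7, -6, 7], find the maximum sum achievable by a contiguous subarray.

Using Kadane's algorithm on [-1, 7, 2, -5, -10, 7, -6, 7]:

Scanning through the array:
Position 1 (value 7): max_ending_here = 7, max_so_far = 7
Position 2 (value 2): max_ending_here = 9, max_so_far = 9
Position 3 (value -5): max_ending_here = 4, max_so_far = 9
Position 4 (value -10): max_ending_here = -6, max_so_far = 9
Position 5 (value 7): max_ending_here = 7, max_so_far = 9
Position 6 (value -6): max_ending_here = 1, max_so_far = 9
Position 7 (value 7): max_ending_here = 8, max_so_far = 9

Maximum subarray: [7, 2]
Maximum sum: 9

The maximum subarray is [7, 2] with sum 9. This subarray runs from index 1 to index 2.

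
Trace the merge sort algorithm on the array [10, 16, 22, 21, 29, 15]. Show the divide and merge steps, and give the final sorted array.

Merge sort trace:

Split: [10, 16, 22, 21, 29, 15] -> [10, 16, 22] and [21, 29, 15]
  Split: [10, 16, 22] -> [10] and [16, 22]
    Split: [16, 22] -> [16] and [22]
    Merge: [16] + [22] -> [16, 22]
  Merge: [10] + [16, 22] -> [10, 16, 22]
  Split: [21, 29, 15] -> [21] and [29, 15]
    Split: [29, 15] -> [29] and [15]
    Merge: [29] + [15] -> [15, 29]
  Merge: [21] + [15, 29] -> [15, 21, 29]
Merge: [10, 16, 22] + [15, 21, 29] -> [10, 15, 16, 21, 22, 29]

Final sorted array: [10, 15, 16, 21, 22, 29]

The merge sort proceeds by recursively splitting the array and merging sorted halves.
After all merges, the sorted array is [10, 15, 16, 21, 22, 29].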